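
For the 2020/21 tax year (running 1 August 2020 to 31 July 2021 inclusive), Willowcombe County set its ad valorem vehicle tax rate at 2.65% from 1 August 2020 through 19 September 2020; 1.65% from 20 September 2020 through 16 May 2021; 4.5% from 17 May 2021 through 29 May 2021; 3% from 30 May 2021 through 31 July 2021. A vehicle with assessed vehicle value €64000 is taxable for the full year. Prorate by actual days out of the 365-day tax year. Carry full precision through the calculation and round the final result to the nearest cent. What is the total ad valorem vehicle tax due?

1 August – 19 September 2020: 50 days at 2.65% → €64000 × 2.65% × 50/365 = €232.3288
20 September 2020 – 16 May 2021: 239 days at 1.65% → €64000 × 1.65% × 239/365 = €691.4630
17 May – 29 May 2021: 13 days at 4.5% → €64000 × 4.5% × 13/365 = €102.5753
30 May – 31 July 2021: 63 days at 3% → €64000 × 3% × 63/365 = €331.3973
Total = €1357.7644

€1357.76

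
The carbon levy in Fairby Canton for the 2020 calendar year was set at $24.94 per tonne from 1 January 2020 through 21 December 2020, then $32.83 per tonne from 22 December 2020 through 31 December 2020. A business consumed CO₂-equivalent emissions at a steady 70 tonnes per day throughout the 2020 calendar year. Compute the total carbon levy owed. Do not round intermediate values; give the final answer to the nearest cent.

$644485.80

1 January – 21 December 2020: 356 days × 70 tonnes/day = 24,920 tonnes at $24.94/tonne → $621504.80
22 December – 31 December 2020: 10 days × 70 tonnes/day = 700 tonnes at $32.83/tonne → $22981.00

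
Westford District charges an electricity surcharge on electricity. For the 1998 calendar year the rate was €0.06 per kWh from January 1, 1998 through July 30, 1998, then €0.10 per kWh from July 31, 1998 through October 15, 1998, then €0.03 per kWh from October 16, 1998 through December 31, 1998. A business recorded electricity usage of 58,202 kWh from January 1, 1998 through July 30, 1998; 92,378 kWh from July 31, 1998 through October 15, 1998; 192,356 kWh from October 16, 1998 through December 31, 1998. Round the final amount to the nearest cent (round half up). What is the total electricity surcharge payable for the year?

€18,500.60

January 1 – July 30, 1998: 58,202 kWh at €0.06/kWh → €3,492.12
July 31 – October 15, 1998: 92,378 kWh at €0.10/kWh → €9,237.80
October 16 – December 31, 1998: 192,356 kWh at €0.03/kWh → €5,770.68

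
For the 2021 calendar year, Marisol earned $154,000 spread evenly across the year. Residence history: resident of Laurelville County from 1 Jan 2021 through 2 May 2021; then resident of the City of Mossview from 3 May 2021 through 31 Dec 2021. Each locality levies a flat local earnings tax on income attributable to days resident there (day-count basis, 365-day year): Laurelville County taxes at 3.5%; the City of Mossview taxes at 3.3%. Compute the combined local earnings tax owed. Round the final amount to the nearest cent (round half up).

Laurelville County, 1 Jan – 2 May 2021: 122 days → $154,000 × 3.5% × 122/365 = $1,801.5890
The City of Mossview, 3 May – 31 Dec 2021: 243 days → $154,000 × 3.3% × 243/365 = $3,383.3589
Total = $5,184.9479

$5,184.95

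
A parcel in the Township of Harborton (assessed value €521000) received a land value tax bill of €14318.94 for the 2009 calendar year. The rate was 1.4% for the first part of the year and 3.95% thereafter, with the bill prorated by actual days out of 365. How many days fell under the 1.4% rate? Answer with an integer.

Let d = days at the first rate; then 365 − d days at the second rate.
€521000 × [1.4%·d + 3.95%·(365−d)] / 365 = €14318.94
Solving gives d = 172, so the new rate took effect on 22 Jun 2009.

172 days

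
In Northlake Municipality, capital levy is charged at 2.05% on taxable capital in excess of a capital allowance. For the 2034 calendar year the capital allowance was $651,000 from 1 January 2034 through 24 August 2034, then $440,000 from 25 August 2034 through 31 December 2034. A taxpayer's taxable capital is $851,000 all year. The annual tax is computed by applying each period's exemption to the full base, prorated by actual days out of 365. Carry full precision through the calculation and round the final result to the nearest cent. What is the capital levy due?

$5,628.74

1 January – 24 August 2034: 236 days, exemption $651,000 → ($851,000 − $651,000) × 2.05% × 236/365 = $2,650.9589
25 August – 31 December 2034: 129 days, exemption $440,000 → ($851,000 − $440,000) × 2.05% × 129/365 = $2,977.7795
Total = $5,628.7384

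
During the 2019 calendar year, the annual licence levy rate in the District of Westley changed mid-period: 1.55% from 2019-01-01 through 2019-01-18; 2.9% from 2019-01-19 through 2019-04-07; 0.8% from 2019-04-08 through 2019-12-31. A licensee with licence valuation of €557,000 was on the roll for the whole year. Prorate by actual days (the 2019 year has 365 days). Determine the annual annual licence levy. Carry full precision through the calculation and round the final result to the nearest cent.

2019-01-01 to 2019-01-18: 18 days at 1.55% → €557,000 × 1.55% × 18/365 = €425.7616
2019-01-19 to 2019-04-07: 79 days at 2.9% → €557,000 × 2.9% × 79/365 = €3,496.1288
2019-04-08 to 2019-12-31: 268 days at 0.8% → €557,000 × 0.8% × 268/365 = €3,271.8027
Total = €7,193.6932

€7,193.69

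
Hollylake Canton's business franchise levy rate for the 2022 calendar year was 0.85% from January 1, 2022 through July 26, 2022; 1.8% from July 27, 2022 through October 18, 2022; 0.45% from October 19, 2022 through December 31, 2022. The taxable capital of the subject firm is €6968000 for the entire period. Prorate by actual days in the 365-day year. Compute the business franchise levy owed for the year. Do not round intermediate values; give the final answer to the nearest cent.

January 1 – July 26, 2022: 207 days at 0.85% → €6968000 × 0.85% × 207/365 = €33589.5781
July 27 – October 18, 2022: 84 days at 1.8% → €6968000 × 1.8% × 84/365 = €28864.7014
October 19 – December 31, 2022: 74 days at 0.45% → €6968000 × 0.45% × 74/365 = €6357.1068
Total = €68811.3863

€68811.39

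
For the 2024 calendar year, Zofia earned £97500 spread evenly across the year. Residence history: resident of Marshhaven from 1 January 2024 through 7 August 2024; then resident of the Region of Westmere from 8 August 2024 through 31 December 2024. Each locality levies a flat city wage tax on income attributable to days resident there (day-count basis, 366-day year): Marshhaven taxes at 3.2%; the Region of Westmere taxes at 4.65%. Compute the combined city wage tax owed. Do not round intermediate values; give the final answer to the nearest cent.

£3683.95

Marshhaven, 1 January – 7 August 2024: 220 days → £97500 × 3.2% × 220/366 = £1875.4098
The Region of Westmere, 8 August – 31 December 2024: 146 days → £97500 × 4.65% × 146/366 = £1808.5451
Total = £3683.9549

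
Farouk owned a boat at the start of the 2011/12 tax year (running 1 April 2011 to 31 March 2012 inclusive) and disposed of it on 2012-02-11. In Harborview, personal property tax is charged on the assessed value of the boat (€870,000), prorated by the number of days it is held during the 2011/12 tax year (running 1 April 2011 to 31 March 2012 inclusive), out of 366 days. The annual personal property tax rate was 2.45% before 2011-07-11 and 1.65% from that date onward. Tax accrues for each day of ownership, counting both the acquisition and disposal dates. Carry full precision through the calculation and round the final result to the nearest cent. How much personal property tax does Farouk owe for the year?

€14,353.81

2011-04-01 to 2011-07-10: 101 days at 2.45% → €870,000 × 2.45% × 101/366 = €5,882.0082
2011-07-11 to 2012-02-11: 216 days at 1.65% → €870,000 × 1.65% × 216/366 = €8,471.8033
Total = €14,353.8115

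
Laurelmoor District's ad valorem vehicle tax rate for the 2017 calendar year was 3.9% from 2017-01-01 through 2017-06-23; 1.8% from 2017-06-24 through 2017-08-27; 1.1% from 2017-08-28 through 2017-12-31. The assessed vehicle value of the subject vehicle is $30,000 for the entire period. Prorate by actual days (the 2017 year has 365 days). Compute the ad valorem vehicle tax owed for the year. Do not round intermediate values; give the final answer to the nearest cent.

2017-01-01 to 2017-06-23: 174 days at 3.9% → $30,000 × 3.9% × 174/365 = $557.7534
2017-06-24 to 2017-08-27: 65 days at 1.8% → $30,000 × 1.8% × 65/365 = $96.1644
2017-08-28 to 2017-12-31: 126 days at 1.1% → $30,000 × 1.1% × 126/365 = $113.9178
Total = $767.8356

$767.84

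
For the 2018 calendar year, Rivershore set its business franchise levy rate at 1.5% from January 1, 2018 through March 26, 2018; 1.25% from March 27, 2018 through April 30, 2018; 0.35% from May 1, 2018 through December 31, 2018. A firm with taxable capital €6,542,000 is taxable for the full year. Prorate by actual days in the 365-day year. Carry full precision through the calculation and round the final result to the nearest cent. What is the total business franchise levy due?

January 1 – March 26, 2018: 85 days at 1.5% → €6,542,000 × 1.5% × 85/365 = €22,852.1918
March 27 – April 30, 2018: 35 days at 1.25% → €6,542,000 × 1.25% × 35/365 = €7,841.4384
May 1 – December 31, 2018: 245 days at 0.35% → €6,542,000 × 0.35% × 245/365 = €15,369.2192
Total = €46,062.8493

€46,062.85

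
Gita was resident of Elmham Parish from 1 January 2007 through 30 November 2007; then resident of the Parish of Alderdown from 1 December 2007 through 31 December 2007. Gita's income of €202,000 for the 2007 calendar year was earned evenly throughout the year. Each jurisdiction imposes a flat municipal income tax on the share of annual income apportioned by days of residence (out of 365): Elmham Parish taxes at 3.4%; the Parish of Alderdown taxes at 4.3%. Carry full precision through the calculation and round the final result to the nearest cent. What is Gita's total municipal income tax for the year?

Elmham Parish, 1 January – 30 November 2007: 334 days → €202,000 × 3.4% × 334/365 = €6,284.6904
The Parish of Alderdown, 1 December – 31 December 2007: 31 days → €202,000 × 4.3% × 31/365 = €737.7151
Total = €7,022.4055

€7,022.41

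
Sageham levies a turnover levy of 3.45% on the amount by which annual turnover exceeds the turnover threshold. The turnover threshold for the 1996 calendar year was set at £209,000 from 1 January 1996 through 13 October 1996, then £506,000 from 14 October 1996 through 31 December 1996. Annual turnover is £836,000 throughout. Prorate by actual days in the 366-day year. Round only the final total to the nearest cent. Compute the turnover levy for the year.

1 January – 13 October 1996: 287 days, exemption £209,000 → (£836,000 − £209,000) × 3.45% × 287/366 = £16,962.4057
14 October – 31 December 1996: 79 days, exemption £506,000 → (£836,000 − £506,000) × 3.45% × 79/366 = £2,457.4180
Total = £19,419.8238

£19,419.82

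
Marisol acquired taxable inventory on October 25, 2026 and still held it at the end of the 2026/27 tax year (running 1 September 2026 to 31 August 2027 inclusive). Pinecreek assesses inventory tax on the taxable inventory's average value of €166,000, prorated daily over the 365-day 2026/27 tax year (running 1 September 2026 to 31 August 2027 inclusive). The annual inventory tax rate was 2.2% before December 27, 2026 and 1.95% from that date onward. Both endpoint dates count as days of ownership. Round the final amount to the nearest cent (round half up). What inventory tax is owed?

October 25 – December 26, 2026: 63 days at 2.2% → €166,000 × 2.2% × 63/365 = €630.3452
December 27, 2026 – August 31, 2027: 248 days at 1.95% → €166,000 × 1.95% × 248/365 = €2,199.3863
Total = €2,829.7315

€2,829.73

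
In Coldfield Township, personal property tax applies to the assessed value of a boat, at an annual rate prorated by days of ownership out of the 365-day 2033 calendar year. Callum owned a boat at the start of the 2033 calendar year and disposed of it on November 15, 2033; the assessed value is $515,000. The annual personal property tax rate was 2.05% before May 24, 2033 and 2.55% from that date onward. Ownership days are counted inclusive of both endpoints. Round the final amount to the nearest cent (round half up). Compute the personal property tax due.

January 1 – May 23, 2033: 143 days at 2.05% → $515,000 × 2.05% × 143/365 = $4,136.2260
May 24 – November 15, 2033: 176 days at 2.55% → $515,000 × 2.55% × 176/365 = $6,332.3836
Total = $10,468.6096

$10,468.61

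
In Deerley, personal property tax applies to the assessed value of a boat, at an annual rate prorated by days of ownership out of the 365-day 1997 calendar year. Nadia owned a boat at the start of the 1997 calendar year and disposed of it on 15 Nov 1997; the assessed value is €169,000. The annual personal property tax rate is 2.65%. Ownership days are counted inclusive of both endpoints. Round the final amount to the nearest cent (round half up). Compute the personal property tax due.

Days held (1 Jan – 15 Nov 1997): 319 out of 365
Tax = €169,000 × 2.65% × 319/365 = €3,914.0863

€3,914.09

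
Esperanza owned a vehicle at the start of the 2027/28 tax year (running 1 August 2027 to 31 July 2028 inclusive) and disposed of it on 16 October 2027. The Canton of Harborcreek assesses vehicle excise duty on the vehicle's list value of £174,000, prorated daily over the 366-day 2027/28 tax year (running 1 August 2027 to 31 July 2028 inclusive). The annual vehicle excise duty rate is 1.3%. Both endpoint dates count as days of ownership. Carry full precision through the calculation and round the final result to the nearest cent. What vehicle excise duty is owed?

£475.89

Days held (1 August – 16 October 2027): 77 out of 366
Tax = £174,000 × 1.3% × 77/366 = £475.8852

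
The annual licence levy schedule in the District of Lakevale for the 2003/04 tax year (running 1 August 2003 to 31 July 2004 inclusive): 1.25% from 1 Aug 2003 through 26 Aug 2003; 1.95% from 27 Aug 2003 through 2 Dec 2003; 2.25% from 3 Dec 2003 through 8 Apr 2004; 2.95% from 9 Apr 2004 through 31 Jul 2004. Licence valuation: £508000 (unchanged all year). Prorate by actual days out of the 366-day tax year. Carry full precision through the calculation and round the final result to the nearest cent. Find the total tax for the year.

1 Aug – 26 Aug 2003: 26 days at 1.25% → £508000 × 1.25% × 26/366 = £451.0929
27 Aug – 2 Dec 2003: 98 days at 1.95% → £508000 × 1.95% × 98/366 = £2652.4262
3 Dec 2003 – 8 Apr 2004: 128 days at 2.25% → £508000 × 2.25% × 128/366 = £3997.3770
9 Apr – 31 Jul 2004: 114 days at 2.95% → £508000 × 2.95% × 114/366 = £4667.7705
Total = £11768.6667

£11768.67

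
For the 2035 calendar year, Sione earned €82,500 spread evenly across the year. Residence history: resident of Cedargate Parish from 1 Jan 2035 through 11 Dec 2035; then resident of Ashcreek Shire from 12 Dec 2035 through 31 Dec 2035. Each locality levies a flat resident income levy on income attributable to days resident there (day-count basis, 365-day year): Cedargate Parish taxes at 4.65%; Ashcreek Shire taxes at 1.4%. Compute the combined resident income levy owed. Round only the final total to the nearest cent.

€3,689.33

Cedargate Parish, 1 Jan – 11 Dec 2035: 345 days → €82,500 × 4.65% × 345/365 = €3,626.0445
Ashcreek Shire, 12 Dec – 31 Dec 2035: 20 days → €82,500 × 1.4% × 20/365 = €63.2877
Total = €3,689.3322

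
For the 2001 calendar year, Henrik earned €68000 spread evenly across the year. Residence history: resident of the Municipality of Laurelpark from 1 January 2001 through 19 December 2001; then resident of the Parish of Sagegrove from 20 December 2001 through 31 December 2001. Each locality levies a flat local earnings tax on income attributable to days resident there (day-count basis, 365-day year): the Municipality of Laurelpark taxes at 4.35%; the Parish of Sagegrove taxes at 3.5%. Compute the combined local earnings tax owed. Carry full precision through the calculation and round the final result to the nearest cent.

€2939.00

The Municipality of Laurelpark, 1 January – 19 December 2001: 353 days → €68000 × 4.35% × 353/365 = €2860.7507
The Parish of Sagegrove, 20 December – 31 December 2001: 12 days → €68000 × 3.5% × 12/365 = €78.2466
Total = €2938.9973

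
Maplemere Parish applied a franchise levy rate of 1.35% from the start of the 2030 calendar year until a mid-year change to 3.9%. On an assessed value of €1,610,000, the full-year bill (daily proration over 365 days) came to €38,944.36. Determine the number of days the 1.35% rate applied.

212 days

Let d = days at the first rate; then 365 − d days at the second rate.
€1,610,000 × [1.35%·d + 3.9%·(365−d)] / 365 = €38,944.36
Solving gives d = 212, so the new rate took effect on 1 August 2030.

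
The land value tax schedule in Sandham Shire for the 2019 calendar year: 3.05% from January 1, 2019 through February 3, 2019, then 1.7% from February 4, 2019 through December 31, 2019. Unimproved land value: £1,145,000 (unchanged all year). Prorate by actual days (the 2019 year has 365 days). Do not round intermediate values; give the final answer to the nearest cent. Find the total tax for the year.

£20,904.88

January 1 – February 3, 2019: 34 days at 3.05% → £1,145,000 × 3.05% × 34/365 = £3,253.0548
February 4 – December 31, 2019: 331 days at 1.7% → £1,145,000 × 1.7% × 331/365 = £17,651.8219
Total = £20,904.8767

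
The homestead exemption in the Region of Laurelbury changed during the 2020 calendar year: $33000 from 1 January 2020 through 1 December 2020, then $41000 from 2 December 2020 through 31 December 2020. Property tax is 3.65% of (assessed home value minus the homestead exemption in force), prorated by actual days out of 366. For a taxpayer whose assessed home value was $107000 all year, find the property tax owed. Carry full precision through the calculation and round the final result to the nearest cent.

$2677.07

1 January – 1 December 2020: 336 days, exemption $33000 → ($107000 − $33000) × 3.65% × 336/366 = $2479.6066
2 December – 31 December 2020: 30 days, exemption $41000 → ($107000 − $41000) × 3.65% × 30/366 = $197.4590
Total = $2677.0656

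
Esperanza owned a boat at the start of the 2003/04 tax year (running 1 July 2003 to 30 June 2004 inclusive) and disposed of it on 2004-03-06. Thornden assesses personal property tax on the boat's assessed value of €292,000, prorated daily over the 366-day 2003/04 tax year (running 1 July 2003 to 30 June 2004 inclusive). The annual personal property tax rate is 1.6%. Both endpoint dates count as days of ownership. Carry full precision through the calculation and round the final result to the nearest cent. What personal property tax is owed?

Days held (2003-07-01 to 2004-03-06): 250 out of 366
Tax = €292,000 × 1.6% × 250/366 = €3,191.2568

€3,191.26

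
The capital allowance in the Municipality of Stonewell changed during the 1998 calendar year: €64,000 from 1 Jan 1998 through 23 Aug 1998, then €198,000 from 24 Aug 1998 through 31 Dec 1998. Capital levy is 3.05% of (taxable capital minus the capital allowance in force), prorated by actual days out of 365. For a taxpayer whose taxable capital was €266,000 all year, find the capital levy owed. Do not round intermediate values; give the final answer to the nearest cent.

€4,705.36

1 Jan – 23 Aug 1998: 235 days, exemption €64,000 → (€266,000 − €64,000) × 3.05% × 235/365 = €3,966.6712
24 Aug – 31 Dec 1998: 130 days, exemption €198,000 → (€266,000 − €198,000) × 3.05% × 130/365 = €738.6849
Total = €4,705.3562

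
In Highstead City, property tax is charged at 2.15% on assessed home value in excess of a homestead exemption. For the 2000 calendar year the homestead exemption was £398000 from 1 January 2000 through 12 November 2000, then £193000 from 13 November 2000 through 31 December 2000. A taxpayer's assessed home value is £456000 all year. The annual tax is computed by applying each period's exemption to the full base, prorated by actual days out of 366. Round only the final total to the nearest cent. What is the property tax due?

£1837.08

1 January – 12 November 2000: 317 days, exemption £398000 → (£456000 − £398000) × 2.15% × 317/366 = £1080.0519
13 November – 31 December 2000: 49 days, exemption £193000 → (£456000 − £193000) × 2.15% × 49/366 = £757.0232
Total = £1837.0751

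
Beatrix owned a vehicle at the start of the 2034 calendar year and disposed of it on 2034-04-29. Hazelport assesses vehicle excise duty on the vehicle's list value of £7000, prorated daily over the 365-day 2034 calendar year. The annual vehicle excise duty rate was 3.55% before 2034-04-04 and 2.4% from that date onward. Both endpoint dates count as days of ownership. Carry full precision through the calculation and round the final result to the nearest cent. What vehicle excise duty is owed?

£75.28

2034-01-01 to 2034-04-03: 93 days at 3.55% → £7000 × 3.55% × 93/365 = £63.3164
2034-04-04 to 2034-04-29: 26 days at 2.4% → £7000 × 2.4% × 26/365 = £11.9671
Total = £75.2836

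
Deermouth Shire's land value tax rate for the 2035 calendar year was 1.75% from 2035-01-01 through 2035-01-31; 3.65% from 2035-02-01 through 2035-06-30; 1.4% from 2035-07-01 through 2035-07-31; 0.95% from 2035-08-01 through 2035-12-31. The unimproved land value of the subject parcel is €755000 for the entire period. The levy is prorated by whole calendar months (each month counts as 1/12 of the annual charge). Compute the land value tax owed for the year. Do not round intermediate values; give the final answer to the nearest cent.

2035-01-01 to 2035-01-31: 1 month at 1.75% → €755000 × 1.75% × 1/12 = €1101.0417
2035-02-01 to 2035-06-30: 5 months at 3.65% → €755000 × 3.65% × 5/12 = €11482.2917
2035-07-01 to 2035-07-31: 1 month at 1.4% → €755000 × 1.4% × 1/12 = €880.8333
2035-08-01 to 2035-12-31: 5 months at 0.95% → €755000 × 0.95% × 5/12 = €2988.5417
Total = €16452.7083

€16452.71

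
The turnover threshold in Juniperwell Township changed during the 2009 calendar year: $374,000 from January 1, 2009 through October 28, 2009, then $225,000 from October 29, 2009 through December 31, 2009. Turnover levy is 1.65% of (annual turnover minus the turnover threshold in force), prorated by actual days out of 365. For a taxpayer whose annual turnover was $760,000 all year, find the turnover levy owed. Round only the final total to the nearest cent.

January 1 – October 28, 2009: 301 days, exemption $374,000 → ($760,000 − $374,000) × 1.65% × 301/365 = $5,252.2438
October 29 – December 31, 2009: 64 days, exemption $225,000 → ($760,000 − $225,000) × 1.65% × 64/365 = $1,547.8356
Total = $6,800.0795

$6,800.08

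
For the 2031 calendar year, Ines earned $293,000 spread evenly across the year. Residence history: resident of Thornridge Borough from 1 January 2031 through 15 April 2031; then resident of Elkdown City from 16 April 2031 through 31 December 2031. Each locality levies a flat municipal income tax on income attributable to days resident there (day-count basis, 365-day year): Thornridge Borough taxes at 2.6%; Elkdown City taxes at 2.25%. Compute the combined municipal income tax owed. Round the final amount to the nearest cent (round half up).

Thornridge Borough, 1 January – 15 April 2031: 105 days → $293,000 × 2.6% × 105/365 = $2,191.4795
Elkdown City, 16 April – 31 December 2031: 260 days → $293,000 × 2.25% × 260/365 = $4,696.0274
Total = $6,887.5068

$6,887.51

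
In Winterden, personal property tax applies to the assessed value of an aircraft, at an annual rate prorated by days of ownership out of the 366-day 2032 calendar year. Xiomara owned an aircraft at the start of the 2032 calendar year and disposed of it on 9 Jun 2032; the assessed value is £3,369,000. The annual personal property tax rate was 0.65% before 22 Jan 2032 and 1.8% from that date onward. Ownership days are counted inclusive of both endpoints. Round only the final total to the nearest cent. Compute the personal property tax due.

£24,452.86

1 Jan – 21 Jan 2032: 21 days at 0.65% → £3,369,000 × 0.65% × 21/366 = £1,256.4713
22 Jan – 9 Jun 2032: 140 days at 1.8% → £3,369,000 × 1.8% × 140/366 = £23,196.3934
Total = £24,452.8648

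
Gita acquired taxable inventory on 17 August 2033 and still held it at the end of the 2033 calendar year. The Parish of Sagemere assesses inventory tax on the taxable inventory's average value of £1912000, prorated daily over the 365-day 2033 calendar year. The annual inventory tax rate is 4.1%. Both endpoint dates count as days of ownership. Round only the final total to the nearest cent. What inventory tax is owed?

Days held (17 August – 31 December 2033): 137 out of 365
Tax = £1912000 × 4.1% × 137/365 = £29423.8466

£29423.85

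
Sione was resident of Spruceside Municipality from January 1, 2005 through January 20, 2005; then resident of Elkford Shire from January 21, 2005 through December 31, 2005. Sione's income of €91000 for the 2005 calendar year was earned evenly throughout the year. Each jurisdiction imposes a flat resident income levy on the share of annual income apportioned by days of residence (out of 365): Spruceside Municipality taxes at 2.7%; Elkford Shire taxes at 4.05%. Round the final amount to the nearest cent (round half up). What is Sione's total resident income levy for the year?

Spruceside Municipality, January 1 – January 20, 2005: 20 days → €91000 × 2.7% × 20/365 = €134.6301
Elkford Shire, January 21 – December 31, 2005: 345 days → €91000 × 4.05% × 345/365 = €3483.5548
Total = €3618.1849

€3618.18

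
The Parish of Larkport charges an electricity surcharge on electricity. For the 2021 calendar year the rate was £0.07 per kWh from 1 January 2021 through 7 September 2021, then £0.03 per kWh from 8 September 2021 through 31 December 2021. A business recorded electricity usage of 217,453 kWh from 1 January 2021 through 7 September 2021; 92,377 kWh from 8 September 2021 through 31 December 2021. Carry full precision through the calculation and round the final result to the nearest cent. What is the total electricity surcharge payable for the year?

1 January – 7 September 2021: 217,453 kWh at £0.07/kWh → £15,221.71
8 September – 31 December 2021: 92,377 kWh at £0.03/kWh → £2,771.31

£17,993.02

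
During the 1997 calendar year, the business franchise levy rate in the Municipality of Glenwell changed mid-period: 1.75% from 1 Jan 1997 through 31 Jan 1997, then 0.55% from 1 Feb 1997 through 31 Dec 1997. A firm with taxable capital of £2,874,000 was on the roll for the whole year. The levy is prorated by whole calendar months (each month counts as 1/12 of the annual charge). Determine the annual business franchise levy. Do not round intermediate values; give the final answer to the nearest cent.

£18,681.00

1 Jan – 31 Jan 1997: 1 month at 1.75% → £2,874,000 × 1.75% × 1/12 = £4,191.2500
1 Feb – 31 Dec 1997: 11 months at 0.55% → £2,874,000 × 0.55% × 11/12 = £14,489.7500
Total = £18,681.0000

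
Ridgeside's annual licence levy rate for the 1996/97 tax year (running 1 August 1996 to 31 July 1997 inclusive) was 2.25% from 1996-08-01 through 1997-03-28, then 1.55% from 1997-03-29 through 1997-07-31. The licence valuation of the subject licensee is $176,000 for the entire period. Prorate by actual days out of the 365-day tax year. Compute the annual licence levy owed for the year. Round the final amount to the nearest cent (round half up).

1996-08-01 to 1997-03-28: 240 days at 2.25% → $176,000 × 2.25% × 240/365 = $2,603.8356
1997-03-29 to 1997-07-31: 125 days at 1.55% → $176,000 × 1.55% × 125/365 = $934.2466
Total = $3,538.0822

$3,538.08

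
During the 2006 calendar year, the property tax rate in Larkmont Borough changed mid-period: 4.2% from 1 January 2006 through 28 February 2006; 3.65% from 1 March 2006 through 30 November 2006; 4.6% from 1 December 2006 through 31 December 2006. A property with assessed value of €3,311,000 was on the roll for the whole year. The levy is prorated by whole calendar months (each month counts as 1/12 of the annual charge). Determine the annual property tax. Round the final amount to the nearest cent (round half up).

1 January – 28 February 2006: 2 months at 4.2% → €3,311,000 × 4.2% × 2/12 = €23,177.0000
1 March – 30 November 2006: 9 months at 3.65% → €3,311,000 × 3.65% × 9/12 = €90,638.6250
1 December – 31 December 2006: 1 month at 4.6% → €3,311,000 × 4.6% × 1/12 = €12,692.1667
Total = €126,507.7917

€126,507.79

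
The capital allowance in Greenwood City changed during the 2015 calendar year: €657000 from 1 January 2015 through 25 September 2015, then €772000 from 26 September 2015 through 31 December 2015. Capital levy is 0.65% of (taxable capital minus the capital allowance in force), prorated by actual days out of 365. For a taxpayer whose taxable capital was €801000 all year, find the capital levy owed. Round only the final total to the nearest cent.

€737.35

1 January – 25 September 2015: 268 days, exemption €657000 → (€801000 − €657000) × 0.65% × 268/365 = €687.2548
26 September – 31 December 2015: 97 days, exemption €772000 → (€801000 − €772000) × 0.65% × 97/365 = €50.0945
Total = €737.3493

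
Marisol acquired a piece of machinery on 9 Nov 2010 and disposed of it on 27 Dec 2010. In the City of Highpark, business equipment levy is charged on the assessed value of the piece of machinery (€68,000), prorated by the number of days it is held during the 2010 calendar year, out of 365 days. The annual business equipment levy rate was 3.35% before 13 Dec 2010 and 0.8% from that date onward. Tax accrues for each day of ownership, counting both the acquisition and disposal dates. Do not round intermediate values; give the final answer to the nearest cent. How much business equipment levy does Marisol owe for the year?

€234.55

9 Nov – 12 Dec 2010: 34 days at 3.35% → €68,000 × 3.35% × 34/365 = €212.1973
13 Dec – 27 Dec 2010: 15 days at 0.8% → €68,000 × 0.8% × 15/365 = €22.3562
Total = €234.5534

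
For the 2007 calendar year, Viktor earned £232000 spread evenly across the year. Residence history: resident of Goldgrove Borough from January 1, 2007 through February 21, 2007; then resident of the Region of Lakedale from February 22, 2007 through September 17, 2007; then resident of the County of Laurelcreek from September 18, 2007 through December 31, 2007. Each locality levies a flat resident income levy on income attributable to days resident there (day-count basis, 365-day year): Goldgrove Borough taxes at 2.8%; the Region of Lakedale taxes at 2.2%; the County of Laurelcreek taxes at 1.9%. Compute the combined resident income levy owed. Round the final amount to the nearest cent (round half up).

£5102.09

Goldgrove Borough, January 1 – February 21, 2007: 52 days → £232000 × 2.8% × 52/365 = £925.4575
The Region of Lakedale, February 22 – September 17, 2007: 208 days → £232000 × 2.2% × 208/365 = £2908.5808
The County of Laurelcreek, September 18 – December 31, 2007: 105 days → £232000 × 1.9% × 105/365 = £1268.0548
Total = £5102.0932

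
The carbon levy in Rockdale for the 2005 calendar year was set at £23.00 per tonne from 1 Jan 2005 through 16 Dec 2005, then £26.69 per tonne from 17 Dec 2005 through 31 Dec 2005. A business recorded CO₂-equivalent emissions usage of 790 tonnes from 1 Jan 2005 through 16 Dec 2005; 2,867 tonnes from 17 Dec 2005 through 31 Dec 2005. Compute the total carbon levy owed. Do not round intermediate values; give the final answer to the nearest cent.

£94690.23

1 Jan – 16 Dec 2005: 790 tonnes at £23.00/tonne → £18170.00
17 Dec – 31 Dec 2005: 2,867 tonnes at £26.69/tonne → £76520.23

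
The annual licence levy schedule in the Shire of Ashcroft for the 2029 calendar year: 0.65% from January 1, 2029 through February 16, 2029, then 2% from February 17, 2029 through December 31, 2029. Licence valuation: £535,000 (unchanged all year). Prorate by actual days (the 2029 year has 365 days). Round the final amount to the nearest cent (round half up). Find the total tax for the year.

£9,769.98

January 1 – February 16, 2029: 47 days at 0.65% → £535,000 × 0.65% × 47/365 = £447.7877
February 17 – December 31, 2029: 318 days at 2% → £535,000 × 2% × 318/365 = £9,322.1918
Total = £9,769.9795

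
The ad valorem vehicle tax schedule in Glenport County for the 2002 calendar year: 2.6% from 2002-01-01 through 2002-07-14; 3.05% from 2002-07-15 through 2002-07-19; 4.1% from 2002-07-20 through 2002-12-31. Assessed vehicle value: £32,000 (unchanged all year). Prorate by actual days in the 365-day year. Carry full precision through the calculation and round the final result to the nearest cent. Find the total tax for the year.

2002-01-01 to 2002-07-14: 195 days at 2.6% → £32,000 × 2.6% × 195/365 = £444.4932
2002-07-15 to 2002-07-19: 5 days at 3.05% → £32,000 × 3.05% × 5/365 = £13.3699
2002-07-20 to 2002-12-31: 165 days at 4.1% → £32,000 × 4.1% × 165/365 = £593.0959
Total = £1,050.9589

£1,050.96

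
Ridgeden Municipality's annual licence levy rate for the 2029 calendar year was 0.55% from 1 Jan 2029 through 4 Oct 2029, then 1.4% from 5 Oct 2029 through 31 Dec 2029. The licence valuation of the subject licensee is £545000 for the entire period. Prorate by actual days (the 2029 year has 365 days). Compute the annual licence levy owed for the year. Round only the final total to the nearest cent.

1 Jan – 4 Oct 2029: 277 days at 0.55% → £545000 × 0.55% × 277/365 = £2274.8151
5 Oct – 31 Dec 2029: 88 days at 1.4% → £545000 × 1.4% × 88/365 = £1839.5616
Total = £4114.3767

£4114.38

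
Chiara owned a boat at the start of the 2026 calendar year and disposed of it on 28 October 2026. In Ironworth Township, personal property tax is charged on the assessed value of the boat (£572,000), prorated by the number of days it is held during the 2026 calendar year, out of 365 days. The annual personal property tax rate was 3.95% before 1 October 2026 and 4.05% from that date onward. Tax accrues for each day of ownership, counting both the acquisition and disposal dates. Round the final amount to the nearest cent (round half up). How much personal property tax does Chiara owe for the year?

£18,676.19

1 January – 30 September 2026: 273 days at 3.95% → £572,000 × 3.95% × 273/365 = £16,899.0740
1 October – 28 October 2026: 28 days at 4.05% → £572,000 × 4.05% × 28/365 = £1,777.1178
Total = £18,676.1918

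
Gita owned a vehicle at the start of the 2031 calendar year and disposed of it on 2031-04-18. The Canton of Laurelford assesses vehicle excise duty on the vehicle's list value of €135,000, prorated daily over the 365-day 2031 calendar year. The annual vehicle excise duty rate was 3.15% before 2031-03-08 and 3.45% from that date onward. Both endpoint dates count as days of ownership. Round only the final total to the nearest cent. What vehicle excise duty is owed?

2031-01-01 to 2031-03-07: 66 days at 3.15% → €135,000 × 3.15% × 66/365 = €768.9452
2031-03-08 to 2031-04-18: 42 days at 3.45% → €135,000 × 3.45% × 42/365 = €535.9315
Total = €1,304.8767

€1,304.88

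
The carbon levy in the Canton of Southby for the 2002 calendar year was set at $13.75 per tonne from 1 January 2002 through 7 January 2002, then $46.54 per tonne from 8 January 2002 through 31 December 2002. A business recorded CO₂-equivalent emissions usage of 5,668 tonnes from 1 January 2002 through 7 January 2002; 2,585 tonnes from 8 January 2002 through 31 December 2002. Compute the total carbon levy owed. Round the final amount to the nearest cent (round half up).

1 January – 7 January 2002: 5,668 tonnes at $13.75/tonne → $77,935.00
8 January – 31 December 2002: 2,585 tonnes at $46.54/tonne → $120,305.90

$198,240.90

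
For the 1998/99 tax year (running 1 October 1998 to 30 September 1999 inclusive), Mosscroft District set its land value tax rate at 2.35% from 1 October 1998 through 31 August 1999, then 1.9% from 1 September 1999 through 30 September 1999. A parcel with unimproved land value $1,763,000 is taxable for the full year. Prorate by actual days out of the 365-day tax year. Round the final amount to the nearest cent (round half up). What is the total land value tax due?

$40,778.43

1 October 1998 – 31 August 1999: 335 days at 2.35% → $1,763,000 × 2.35% × 335/365 = $38,025.2534
1 September – 30 September 1999: 30 days at 1.9% → $1,763,000 × 1.9% × 30/365 = $2,753.1781
Total = $40,778.4315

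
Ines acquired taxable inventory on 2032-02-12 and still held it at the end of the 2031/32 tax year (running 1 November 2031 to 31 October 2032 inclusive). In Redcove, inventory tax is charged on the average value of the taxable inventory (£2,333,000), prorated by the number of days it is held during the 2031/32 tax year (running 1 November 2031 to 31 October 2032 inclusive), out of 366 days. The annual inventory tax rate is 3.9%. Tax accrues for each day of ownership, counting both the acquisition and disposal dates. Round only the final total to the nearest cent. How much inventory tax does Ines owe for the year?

Days held (2032-02-12 to 2032-10-31): 263 out of 366
Tax = £2,333,000 × 3.9% × 263/366 = £65,381.3689

£65,381.37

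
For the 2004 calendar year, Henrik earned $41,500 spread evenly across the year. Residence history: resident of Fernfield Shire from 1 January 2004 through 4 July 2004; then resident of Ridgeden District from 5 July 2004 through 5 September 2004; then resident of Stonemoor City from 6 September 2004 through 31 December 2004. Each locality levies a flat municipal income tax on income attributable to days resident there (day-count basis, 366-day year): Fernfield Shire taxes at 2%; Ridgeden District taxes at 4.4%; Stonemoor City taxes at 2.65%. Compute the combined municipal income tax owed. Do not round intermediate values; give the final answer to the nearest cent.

Fernfield Shire, 1 January – 4 July 2004: 186 days → $41,500 × 2% × 186/366 = $421.8033
Ridgeden District, 5 July – 5 September 2004: 63 days → $41,500 × 4.4% × 63/366 = $314.3115
Stonemoor City, 6 September – 31 December 2004: 117 days → $41,500 × 2.65% × 117/366 = $351.5594
Total = $1,087.6742

$1,087.67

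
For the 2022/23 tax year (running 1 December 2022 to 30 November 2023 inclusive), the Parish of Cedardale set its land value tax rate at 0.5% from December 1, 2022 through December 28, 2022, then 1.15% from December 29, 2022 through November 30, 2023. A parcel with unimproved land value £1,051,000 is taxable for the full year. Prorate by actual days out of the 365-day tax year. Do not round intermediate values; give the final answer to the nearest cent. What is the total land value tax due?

£11,562.44

December 1 – December 28, 2022: 28 days at 0.5% → £1,051,000 × 0.5% × 28/365 = £403.1233
December 29, 2022 – November 30, 2023: 337 days at 1.15% → £1,051,000 × 1.15% × 337/365 = £11,159.3164
Total = £11,562.4397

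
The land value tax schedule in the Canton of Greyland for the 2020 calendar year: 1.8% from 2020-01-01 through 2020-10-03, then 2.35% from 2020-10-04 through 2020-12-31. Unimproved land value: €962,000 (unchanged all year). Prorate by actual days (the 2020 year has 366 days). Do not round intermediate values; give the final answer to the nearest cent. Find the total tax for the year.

€18,602.61

2020-01-01 to 2020-10-03: 277 days at 1.8% → €962,000 × 1.8% × 277/366 = €13,105.2787
2020-10-04 to 2020-12-31: 89 days at 2.35% → €962,000 × 2.35% × 89/366 = €5,497.3306
Total = €18,602.6093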